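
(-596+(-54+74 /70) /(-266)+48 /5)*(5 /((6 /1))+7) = -85501319 /18620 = -4591.91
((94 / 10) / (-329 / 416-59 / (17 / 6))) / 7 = -332384 / 5349995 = -0.06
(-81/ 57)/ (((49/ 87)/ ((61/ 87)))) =-1.77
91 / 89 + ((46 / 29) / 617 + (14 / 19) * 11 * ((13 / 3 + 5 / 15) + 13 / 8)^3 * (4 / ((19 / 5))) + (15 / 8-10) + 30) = 2133634707658451 / 993399892416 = 2147.81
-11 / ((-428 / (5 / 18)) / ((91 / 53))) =5005 / 408312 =0.01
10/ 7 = 1.43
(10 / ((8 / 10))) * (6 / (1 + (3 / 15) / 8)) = 3000 / 41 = 73.17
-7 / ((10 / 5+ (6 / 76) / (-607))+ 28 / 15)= -2421930 / 1337783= -1.81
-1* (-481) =481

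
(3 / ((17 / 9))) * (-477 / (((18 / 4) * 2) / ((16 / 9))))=-149.65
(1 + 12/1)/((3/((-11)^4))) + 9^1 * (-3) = 190252/3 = 63417.33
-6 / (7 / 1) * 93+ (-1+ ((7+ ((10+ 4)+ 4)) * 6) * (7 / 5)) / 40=-20857 / 280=-74.49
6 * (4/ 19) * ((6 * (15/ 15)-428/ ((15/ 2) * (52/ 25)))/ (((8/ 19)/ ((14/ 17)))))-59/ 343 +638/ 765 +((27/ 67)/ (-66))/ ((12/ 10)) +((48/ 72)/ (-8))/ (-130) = -1051895471797/ 20112051960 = -52.30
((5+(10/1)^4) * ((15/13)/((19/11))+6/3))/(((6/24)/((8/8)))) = 26373180/247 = 106774.01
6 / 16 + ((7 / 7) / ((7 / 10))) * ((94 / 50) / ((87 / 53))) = 48991 / 24360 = 2.01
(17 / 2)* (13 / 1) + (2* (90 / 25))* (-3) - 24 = 649 / 10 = 64.90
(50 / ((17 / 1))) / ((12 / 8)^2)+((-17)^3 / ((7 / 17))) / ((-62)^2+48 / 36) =-22185739 / 12355056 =-1.80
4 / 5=0.80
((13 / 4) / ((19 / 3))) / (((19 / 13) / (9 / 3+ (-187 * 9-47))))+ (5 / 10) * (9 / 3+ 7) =-868369 / 1444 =-601.36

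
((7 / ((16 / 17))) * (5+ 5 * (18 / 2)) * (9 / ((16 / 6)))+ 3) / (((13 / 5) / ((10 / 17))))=2012925 / 7072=284.63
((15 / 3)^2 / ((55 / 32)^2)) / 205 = 1024 / 24805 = 0.04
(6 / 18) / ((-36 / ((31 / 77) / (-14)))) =0.00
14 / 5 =2.80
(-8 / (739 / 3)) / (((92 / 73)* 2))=-219 / 16997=-0.01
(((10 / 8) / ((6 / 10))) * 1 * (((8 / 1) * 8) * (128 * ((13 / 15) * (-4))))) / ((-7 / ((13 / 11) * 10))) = 69222400 / 693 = 99888.02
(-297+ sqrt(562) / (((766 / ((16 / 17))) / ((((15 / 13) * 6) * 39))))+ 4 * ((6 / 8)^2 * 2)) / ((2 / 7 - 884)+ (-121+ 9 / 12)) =8190 / 28111 - 60480 * sqrt(562) / 183030721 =0.28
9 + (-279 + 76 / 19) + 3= -263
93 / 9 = 31 / 3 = 10.33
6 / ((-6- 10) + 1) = -2 / 5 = -0.40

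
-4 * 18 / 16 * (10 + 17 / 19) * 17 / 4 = -31671 / 152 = -208.36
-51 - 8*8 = -115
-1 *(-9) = 9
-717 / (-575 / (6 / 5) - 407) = 0.81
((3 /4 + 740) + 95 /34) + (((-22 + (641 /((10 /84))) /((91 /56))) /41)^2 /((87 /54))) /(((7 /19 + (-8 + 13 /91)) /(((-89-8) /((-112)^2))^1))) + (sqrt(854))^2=417063109424457297 /260391886518400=1601.67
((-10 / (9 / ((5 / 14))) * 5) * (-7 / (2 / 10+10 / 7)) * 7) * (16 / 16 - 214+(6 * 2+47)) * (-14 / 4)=16506875 / 513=32177.14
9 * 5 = 45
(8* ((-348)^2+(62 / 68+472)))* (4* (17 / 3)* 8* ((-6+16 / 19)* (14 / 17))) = -725928931840 / 969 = -749152664.44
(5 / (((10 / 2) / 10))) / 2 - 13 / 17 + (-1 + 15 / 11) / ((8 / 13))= 1805 / 374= 4.83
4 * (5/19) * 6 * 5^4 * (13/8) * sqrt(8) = 243750 * sqrt(2)/19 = 18142.87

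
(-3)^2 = 9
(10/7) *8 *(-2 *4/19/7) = -640/931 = -0.69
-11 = -11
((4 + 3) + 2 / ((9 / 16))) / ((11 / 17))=1615 / 99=16.31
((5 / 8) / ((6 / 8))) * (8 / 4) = 5 / 3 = 1.67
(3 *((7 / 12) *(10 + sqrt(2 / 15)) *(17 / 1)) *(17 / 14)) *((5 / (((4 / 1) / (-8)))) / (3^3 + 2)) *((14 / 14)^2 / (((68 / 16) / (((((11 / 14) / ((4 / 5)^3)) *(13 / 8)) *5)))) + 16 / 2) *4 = -5646.98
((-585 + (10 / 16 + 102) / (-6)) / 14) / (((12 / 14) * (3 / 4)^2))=-28901 / 324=-89.20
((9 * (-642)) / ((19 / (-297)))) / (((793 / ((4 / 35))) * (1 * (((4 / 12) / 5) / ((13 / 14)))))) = 10296396 / 56791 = 181.30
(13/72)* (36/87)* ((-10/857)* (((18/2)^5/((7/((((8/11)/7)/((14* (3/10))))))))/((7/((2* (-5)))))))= 170586000/656392583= 0.26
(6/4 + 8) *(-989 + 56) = -17727/2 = -8863.50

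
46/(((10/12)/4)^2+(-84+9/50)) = -662400/1206383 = -0.55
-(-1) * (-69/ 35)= -69/ 35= -1.97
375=375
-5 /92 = -0.05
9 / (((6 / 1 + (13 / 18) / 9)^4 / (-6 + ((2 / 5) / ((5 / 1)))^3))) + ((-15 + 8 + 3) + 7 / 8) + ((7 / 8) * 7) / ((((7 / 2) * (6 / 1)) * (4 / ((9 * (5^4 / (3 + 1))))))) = 99.37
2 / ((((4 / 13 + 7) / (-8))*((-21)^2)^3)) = -208 / 8147781495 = -0.00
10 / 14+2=19 / 7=2.71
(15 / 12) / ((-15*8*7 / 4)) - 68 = -11425 / 168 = -68.01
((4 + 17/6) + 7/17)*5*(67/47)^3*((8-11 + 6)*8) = 4445277140/1764991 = 2518.58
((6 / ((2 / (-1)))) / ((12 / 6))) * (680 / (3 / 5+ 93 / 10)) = -3400 / 33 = -103.03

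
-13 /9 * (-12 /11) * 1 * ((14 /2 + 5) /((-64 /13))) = -169 /44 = -3.84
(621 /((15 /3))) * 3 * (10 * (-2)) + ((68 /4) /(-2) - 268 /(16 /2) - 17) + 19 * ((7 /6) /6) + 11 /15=-1351183 /180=-7506.57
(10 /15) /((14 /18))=6 /7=0.86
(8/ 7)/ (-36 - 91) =-8/ 889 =-0.01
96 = 96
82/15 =5.47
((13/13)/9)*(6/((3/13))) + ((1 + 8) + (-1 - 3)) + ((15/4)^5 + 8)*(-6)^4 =559560887/576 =971459.87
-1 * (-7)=7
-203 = -203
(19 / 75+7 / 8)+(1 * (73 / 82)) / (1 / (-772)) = -16879043 / 24600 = -686.14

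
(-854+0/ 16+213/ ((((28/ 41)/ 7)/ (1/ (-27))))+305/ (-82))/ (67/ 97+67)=-134378465/ 9691416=-13.87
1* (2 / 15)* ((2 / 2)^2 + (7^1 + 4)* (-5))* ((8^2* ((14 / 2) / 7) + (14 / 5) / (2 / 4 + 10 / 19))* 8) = -1249152 / 325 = -3843.54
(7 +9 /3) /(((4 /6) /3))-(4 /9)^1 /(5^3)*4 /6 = 45.00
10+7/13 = 137/13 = 10.54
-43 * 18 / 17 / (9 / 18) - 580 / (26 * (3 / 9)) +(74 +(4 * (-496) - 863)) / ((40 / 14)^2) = -43994417 / 88400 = -497.67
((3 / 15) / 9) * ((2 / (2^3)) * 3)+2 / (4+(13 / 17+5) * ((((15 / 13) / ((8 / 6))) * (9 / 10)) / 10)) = 1100129 / 2359740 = 0.47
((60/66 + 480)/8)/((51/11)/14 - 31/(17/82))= -314755/781202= -0.40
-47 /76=-0.62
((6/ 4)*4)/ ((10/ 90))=54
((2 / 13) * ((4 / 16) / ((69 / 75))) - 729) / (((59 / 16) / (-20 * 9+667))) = -1698332632 / 17641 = -96271.90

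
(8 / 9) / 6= 4 / 27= 0.15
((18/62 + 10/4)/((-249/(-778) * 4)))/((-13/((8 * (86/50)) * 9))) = -20.76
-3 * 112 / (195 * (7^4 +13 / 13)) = -56 / 78065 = -0.00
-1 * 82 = -82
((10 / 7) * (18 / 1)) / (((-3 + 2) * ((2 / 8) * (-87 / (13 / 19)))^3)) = 2812160 / 3512967171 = 0.00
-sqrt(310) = -17.61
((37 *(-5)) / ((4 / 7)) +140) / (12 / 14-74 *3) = 1715 / 2064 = 0.83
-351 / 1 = -351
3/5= 0.60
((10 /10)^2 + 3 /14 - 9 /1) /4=-109 /56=-1.95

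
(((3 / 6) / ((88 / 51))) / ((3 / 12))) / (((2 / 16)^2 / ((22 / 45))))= 544 / 15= 36.27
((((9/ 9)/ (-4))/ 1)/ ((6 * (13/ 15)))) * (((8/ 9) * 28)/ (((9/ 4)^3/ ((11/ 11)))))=-8960/ 85293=-0.11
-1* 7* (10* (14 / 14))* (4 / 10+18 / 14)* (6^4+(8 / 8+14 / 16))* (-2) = 306298.50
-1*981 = -981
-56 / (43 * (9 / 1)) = -56 / 387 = -0.14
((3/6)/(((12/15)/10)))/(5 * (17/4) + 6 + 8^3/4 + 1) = 1/25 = 0.04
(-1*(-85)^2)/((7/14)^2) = -28900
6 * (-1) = -6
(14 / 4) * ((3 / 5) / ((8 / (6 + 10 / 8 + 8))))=1281 / 320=4.00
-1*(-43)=43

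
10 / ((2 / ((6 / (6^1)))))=5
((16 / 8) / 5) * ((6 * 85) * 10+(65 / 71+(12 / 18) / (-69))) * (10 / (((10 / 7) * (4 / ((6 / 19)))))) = 524776091 / 465405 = 1127.57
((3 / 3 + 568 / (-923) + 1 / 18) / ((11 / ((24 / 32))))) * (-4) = -0.12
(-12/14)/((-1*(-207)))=-2/483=-0.00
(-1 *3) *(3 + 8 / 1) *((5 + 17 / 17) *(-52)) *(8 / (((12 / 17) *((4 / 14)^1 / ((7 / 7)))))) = 408408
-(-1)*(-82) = -82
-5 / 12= -0.42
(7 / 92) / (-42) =-1 / 552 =-0.00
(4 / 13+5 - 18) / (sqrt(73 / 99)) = -495 * sqrt(803) / 949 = -14.78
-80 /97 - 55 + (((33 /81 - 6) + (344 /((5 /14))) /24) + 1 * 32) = 10.72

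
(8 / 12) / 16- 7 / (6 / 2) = -2.29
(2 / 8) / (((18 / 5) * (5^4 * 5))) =1 / 45000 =0.00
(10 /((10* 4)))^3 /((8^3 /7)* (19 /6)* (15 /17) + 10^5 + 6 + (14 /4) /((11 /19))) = 1309 /8395730400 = 0.00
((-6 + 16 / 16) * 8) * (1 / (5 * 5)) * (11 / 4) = -22 / 5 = -4.40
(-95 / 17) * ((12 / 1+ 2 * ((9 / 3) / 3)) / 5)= -266 / 17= -15.65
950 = 950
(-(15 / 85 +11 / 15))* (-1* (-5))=-232 / 51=-4.55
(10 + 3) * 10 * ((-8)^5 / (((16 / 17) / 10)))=-45260800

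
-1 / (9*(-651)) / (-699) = -1 / 4095441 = -0.00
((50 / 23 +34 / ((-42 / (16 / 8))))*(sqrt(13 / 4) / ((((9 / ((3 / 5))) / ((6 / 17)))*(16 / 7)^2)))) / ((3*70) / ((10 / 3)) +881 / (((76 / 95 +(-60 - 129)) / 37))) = -0.00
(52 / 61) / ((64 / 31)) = 403 / 976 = 0.41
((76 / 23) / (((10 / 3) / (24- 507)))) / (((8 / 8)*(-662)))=1197 / 1655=0.72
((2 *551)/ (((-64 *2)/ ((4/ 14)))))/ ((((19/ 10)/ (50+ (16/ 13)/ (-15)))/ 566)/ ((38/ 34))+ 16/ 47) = -1229983373/ 170252908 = -7.22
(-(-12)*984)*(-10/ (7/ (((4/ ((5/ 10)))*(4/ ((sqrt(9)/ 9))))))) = -11335680/ 7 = -1619382.86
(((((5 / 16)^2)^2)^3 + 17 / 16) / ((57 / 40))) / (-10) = -99689135631899 / 1337006139375616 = -0.07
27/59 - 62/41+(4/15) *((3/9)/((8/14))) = -97862/108855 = -0.90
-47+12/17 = -787/17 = -46.29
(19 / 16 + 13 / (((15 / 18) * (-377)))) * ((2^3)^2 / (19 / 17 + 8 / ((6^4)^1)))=29291544 / 448775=65.27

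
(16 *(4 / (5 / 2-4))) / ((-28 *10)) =16 / 105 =0.15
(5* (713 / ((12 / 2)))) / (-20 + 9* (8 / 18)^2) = -10695 / 328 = -32.61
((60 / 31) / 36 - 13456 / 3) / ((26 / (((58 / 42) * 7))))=-930523 / 558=-1667.60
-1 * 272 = -272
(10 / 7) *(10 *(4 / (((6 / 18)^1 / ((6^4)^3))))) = 2612138803200 / 7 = 373162686171.43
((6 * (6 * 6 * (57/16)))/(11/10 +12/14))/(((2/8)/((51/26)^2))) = 140102865/23153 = 6051.18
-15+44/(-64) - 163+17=-2587/16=-161.69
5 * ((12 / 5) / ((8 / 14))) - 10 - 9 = 2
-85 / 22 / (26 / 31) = -2635 / 572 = -4.61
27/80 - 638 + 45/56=-356641/560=-636.86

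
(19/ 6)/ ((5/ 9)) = 57/ 10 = 5.70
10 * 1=10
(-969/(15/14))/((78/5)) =-2261/39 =-57.97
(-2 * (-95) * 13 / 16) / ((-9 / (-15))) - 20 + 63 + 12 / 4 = 7279 / 24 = 303.29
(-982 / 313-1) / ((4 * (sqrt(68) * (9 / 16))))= -2590 * sqrt(17) / 47889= -0.22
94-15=79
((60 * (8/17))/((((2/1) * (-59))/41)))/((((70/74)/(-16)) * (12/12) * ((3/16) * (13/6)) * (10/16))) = 298254336/456365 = 653.54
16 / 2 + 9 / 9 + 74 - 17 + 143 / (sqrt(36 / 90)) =66 + 143*sqrt(10) / 2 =292.10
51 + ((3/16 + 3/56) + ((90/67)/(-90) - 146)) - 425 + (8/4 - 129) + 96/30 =-24146891/37520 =-643.57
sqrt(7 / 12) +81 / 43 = sqrt(21) / 6 +81 / 43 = 2.65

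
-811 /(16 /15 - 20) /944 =12165 /268096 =0.05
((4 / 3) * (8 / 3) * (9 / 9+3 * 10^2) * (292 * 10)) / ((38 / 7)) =98439040 / 171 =575666.90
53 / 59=0.90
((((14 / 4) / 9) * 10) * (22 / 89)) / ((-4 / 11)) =-4235 / 1602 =-2.64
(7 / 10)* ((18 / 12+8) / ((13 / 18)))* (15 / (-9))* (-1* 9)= 3591 / 26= 138.12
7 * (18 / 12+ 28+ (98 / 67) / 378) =747215 / 3618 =206.53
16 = 16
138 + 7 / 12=1663 / 12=138.58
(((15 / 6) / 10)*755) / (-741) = -755 / 2964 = -0.25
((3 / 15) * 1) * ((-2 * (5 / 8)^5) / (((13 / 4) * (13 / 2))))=-625 / 346112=-0.00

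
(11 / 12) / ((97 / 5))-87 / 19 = -100223 / 22116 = -4.53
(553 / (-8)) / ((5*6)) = -2.30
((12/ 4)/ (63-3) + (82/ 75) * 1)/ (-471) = -343/ 141300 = -0.00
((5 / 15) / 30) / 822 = 0.00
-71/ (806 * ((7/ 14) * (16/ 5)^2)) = -1775/ 103168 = -0.02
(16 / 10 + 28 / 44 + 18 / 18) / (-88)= -89 / 2420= -0.04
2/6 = 1/3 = 0.33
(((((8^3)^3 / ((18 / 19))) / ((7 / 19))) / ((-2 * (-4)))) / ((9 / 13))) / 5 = 39367737344 / 2835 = 13886327.11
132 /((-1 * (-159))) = 44 /53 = 0.83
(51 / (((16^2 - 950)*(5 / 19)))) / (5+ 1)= -323 / 6940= -0.05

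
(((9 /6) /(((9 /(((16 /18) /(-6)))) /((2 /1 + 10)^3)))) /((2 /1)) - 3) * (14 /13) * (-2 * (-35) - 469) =135926 /13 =10455.85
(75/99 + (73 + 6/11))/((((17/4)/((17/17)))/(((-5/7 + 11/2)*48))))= 5257088/1309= 4016.11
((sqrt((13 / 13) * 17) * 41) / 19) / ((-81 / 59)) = -2419 * sqrt(17) / 1539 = -6.48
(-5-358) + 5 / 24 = -8707 / 24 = -362.79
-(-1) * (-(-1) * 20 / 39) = 0.51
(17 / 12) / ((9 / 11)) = 187 / 108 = 1.73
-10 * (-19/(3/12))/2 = 380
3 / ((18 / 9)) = 3 / 2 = 1.50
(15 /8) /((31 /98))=735 /124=5.93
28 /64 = 7 /16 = 0.44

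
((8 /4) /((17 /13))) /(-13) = -2 /17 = -0.12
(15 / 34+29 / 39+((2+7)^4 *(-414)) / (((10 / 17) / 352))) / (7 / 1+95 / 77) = -829786217391901 / 4203420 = -197407400.97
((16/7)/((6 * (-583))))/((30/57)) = -76/61215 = -0.00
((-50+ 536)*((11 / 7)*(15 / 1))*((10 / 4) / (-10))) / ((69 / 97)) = -1296405 / 322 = -4026.10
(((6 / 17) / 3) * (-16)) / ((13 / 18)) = -576 / 221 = -2.61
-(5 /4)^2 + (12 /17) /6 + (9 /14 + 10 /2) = 4.20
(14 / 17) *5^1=70 / 17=4.12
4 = 4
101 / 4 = 25.25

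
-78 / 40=-39 / 20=-1.95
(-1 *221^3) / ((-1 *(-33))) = -10793861 / 33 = -327086.70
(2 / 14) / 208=1 / 1456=0.00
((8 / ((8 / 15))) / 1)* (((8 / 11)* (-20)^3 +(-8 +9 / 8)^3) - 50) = -92896.99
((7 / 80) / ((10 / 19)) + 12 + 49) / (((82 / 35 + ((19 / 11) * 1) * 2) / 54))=11303523 / 19840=569.73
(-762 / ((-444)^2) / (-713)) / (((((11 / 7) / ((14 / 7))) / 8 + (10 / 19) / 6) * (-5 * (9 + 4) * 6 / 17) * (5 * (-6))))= 287147 / 6777968763150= 0.00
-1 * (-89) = 89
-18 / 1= -18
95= 95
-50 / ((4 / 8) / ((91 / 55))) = -165.45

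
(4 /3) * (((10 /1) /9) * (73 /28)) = 730 /189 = 3.86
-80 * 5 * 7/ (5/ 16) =-8960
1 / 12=0.08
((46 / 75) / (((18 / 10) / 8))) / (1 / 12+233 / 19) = 27968 / 126675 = 0.22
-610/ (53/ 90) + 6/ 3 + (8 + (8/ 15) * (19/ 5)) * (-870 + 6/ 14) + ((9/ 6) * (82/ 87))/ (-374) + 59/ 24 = -11770167011773/ 1207159800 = -9750.30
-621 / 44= -14.11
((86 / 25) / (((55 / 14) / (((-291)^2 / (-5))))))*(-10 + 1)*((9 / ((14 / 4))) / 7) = 2359551384 / 48125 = 49029.64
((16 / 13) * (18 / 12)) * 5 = 120 / 13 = 9.23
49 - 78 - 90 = -119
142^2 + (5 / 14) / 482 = 136066677 / 6748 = 20164.00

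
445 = 445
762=762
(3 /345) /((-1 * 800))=-1 /92000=-0.00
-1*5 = -5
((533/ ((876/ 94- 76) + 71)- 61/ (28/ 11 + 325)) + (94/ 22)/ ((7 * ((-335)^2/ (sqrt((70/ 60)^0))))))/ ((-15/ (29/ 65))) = -111254027477389/ 30356326625625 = -3.66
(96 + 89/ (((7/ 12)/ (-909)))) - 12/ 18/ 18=-138591.47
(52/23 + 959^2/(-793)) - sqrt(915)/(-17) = -21111427/18239 + sqrt(915)/17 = -1155.71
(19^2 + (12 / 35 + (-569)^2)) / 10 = 5672141 / 175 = 32412.23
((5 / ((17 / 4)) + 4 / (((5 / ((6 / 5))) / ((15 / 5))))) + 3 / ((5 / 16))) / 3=4.55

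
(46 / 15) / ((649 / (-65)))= -598 / 1947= -0.31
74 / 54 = 37 / 27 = 1.37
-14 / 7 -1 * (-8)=6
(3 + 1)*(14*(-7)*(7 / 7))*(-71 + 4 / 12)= 83104 / 3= 27701.33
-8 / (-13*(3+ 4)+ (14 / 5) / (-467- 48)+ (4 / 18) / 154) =1784475 / 20299294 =0.09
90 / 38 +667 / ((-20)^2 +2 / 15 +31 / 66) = 10131045 / 2511781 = 4.03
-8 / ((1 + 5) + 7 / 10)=-80 / 67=-1.19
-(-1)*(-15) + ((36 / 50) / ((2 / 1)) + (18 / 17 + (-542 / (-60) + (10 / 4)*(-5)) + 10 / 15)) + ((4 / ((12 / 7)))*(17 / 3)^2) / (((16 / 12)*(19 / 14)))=3637421 / 145350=25.03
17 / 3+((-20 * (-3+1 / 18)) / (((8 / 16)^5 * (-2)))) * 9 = -25423 / 3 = -8474.33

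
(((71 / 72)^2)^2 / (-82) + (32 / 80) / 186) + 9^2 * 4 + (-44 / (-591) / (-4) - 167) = 10562433115975193 / 67288641822720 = 156.97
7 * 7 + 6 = 55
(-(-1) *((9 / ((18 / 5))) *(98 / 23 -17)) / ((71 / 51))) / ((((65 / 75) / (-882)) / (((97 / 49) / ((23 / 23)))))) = 978392925 / 21229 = 46087.57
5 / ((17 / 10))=50 / 17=2.94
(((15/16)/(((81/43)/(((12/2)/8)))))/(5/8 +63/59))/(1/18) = 12685/3196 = 3.97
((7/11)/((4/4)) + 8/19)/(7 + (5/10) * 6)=221/2090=0.11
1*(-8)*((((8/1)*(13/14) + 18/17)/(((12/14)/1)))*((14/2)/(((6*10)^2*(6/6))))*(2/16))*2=-707/18360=-0.04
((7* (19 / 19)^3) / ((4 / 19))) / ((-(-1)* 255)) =133 / 1020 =0.13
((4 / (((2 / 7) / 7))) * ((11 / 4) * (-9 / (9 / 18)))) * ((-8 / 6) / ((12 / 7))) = 3773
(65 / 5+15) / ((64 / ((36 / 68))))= 63 / 272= 0.23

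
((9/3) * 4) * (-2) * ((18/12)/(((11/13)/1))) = -468/11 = -42.55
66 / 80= 33 / 40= 0.82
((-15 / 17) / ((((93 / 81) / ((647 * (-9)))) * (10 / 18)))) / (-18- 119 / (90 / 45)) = -8489934 / 81685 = -103.94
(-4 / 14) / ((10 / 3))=-3 / 35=-0.09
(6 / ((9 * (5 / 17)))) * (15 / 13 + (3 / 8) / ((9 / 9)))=901 / 260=3.47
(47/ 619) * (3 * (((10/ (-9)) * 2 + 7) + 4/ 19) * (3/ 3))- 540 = -19012729/ 35283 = -538.86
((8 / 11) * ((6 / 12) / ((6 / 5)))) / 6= 5 / 99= 0.05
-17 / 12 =-1.42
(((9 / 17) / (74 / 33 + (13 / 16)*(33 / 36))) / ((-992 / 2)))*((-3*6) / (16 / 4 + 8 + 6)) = 132 / 369427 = 0.00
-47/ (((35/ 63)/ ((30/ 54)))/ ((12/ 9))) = -188/ 3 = -62.67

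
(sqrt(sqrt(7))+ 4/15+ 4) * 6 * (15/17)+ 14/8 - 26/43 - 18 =16765/2924+ 90 * 7^(1/4)/17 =14.34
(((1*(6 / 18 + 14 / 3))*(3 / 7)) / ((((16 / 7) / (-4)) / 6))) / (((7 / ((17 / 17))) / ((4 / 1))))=-90 / 7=-12.86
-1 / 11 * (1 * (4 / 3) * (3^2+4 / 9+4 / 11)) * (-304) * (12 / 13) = 4722944 / 14157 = 333.61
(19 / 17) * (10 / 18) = 95 / 153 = 0.62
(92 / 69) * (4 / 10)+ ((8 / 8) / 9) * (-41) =-181 / 45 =-4.02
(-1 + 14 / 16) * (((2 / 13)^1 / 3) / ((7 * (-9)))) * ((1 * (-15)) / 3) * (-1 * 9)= 5 / 1092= 0.00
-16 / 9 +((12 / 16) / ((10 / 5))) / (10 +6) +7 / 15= -7417 / 5760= -1.29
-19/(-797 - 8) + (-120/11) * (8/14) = -54991/8855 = -6.21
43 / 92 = 0.47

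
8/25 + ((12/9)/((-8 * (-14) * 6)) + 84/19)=1135483/239400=4.74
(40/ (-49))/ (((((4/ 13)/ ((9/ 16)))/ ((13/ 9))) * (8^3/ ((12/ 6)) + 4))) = -13/ 1568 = -0.01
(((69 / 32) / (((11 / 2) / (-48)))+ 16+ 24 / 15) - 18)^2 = 1117249 / 3025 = 369.34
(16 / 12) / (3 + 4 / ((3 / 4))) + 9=9.16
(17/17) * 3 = 3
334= 334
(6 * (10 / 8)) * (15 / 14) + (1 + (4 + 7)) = 561 / 28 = 20.04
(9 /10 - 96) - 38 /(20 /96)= -555 /2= -277.50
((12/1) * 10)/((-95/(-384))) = 9216/19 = 485.05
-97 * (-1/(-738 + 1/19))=-1843/14021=-0.13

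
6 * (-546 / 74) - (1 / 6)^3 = -353845 / 7992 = -44.27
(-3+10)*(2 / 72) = 7 / 36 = 0.19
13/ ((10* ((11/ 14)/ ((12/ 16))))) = 273/ 220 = 1.24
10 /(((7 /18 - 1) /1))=-16.36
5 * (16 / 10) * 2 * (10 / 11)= 160 / 11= 14.55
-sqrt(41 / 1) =-sqrt(41) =-6.40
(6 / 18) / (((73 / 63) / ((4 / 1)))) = 84 / 73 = 1.15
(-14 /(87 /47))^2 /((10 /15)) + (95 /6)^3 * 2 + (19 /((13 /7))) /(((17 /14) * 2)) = 161159466535 /20072988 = 8028.67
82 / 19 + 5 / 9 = 833 / 171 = 4.87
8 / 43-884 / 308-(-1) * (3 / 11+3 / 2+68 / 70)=1989 / 33110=0.06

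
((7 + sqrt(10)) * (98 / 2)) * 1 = 49 * sqrt(10) + 343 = 497.95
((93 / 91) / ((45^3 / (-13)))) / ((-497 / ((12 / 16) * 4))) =31 / 35224875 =0.00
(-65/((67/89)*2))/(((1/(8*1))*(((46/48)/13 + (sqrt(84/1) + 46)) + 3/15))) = -2605835200800/335438218123 + 112627008000*sqrt(21)/335438218123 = -6.23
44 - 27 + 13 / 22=387 / 22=17.59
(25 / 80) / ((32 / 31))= 155 / 512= 0.30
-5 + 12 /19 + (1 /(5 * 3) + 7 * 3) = 4759 /285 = 16.70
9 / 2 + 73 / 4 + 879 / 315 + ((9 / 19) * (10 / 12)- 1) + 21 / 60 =50444 / 1995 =25.29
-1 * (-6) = 6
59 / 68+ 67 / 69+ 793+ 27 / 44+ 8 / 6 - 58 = 3177517 / 4301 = 738.79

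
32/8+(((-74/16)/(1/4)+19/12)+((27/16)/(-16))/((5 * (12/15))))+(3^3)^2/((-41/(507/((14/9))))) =-5120803279/881664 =-5808.11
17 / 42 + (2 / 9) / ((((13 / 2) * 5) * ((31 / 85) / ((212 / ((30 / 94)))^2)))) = 8273.09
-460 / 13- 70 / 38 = -37.23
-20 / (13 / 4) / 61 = -0.10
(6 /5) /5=6 /25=0.24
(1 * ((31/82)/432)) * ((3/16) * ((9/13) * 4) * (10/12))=155/409344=0.00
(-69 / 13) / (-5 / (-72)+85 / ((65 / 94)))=-4968 / 115121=-0.04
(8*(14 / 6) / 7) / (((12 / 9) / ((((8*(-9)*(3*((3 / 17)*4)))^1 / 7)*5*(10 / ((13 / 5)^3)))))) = -32400000 / 261443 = -123.93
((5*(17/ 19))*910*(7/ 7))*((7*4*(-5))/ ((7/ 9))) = -13923000/ 19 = -732789.47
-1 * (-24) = 24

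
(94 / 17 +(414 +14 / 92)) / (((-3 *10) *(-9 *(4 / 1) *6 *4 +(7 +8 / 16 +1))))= 109397 / 6690010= 0.02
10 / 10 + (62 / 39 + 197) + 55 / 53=414697 / 2067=200.63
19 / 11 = 1.73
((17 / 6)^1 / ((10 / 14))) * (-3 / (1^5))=-119 / 10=-11.90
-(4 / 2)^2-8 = -12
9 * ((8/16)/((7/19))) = 12.21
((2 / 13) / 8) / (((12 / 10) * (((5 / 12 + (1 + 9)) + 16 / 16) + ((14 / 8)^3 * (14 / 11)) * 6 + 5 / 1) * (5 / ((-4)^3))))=-1408 / 393601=-0.00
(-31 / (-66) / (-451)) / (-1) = 31 / 29766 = 0.00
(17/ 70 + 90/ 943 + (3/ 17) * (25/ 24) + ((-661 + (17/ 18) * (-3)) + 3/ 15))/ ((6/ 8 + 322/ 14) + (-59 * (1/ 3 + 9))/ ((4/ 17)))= 8929482113/ 31195203830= 0.29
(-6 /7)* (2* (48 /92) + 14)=-2076 /161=-12.89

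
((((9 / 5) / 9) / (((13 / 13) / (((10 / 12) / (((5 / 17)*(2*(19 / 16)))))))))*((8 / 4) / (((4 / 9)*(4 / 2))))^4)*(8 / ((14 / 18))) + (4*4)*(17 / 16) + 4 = 446331 / 5320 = 83.90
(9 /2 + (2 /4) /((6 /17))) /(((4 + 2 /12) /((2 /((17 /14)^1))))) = 994 /425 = 2.34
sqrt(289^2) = 289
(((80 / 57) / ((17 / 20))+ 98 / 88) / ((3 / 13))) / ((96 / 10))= 7662265 / 6139584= 1.25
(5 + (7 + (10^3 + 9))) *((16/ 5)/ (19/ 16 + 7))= 261376/ 655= 399.05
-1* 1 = -1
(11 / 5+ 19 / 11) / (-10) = -0.39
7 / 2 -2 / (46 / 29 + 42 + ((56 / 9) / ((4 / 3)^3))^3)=6350767 / 1831474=3.47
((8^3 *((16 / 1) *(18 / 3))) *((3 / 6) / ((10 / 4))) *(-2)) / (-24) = 4096 / 5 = 819.20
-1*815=-815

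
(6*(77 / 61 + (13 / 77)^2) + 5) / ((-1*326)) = -4609397 / 117904094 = -0.04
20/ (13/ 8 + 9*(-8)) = -160/ 563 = -0.28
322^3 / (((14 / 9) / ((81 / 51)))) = 579489876 / 17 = 34087639.76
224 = 224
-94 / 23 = -4.09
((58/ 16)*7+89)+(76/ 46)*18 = 26517/ 184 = 144.11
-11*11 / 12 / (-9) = 121 / 108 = 1.12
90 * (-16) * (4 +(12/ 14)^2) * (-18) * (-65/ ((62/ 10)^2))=-9771840000/ 47089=-207518.53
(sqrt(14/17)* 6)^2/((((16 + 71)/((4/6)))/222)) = 24864/493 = 50.43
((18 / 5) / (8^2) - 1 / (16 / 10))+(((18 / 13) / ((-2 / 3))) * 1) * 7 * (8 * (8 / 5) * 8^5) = -12683576479 / 2080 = -6097873.31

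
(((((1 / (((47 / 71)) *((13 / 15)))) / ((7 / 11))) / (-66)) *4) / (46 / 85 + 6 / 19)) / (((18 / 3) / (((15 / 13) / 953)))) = -0.00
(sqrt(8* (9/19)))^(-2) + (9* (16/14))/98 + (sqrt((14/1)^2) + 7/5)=1947137/123480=15.77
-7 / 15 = -0.47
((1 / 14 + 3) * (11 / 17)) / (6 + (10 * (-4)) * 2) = -473 / 17612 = -0.03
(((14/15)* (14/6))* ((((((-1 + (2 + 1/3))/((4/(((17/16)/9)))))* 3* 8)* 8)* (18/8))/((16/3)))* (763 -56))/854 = 84133/14640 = 5.75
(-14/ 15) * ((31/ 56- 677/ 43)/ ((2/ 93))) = 659.27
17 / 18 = 0.94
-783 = -783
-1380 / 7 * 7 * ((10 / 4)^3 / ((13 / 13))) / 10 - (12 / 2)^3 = -9489 / 4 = -2372.25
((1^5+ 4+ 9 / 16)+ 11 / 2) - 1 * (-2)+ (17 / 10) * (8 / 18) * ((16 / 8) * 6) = 5311 / 240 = 22.13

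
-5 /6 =-0.83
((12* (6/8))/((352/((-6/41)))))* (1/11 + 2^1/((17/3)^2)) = -0.00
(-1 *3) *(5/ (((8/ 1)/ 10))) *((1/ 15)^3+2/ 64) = -3407/ 5760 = -0.59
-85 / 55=-17 / 11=-1.55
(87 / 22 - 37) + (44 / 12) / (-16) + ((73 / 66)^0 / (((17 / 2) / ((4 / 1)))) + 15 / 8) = -277619 / 8976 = -30.93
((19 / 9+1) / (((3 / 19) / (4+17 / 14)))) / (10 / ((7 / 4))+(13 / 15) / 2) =194180 / 11619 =16.71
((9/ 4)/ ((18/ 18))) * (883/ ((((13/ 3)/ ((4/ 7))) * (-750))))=-7947/ 22750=-0.35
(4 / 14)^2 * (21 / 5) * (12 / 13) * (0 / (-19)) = 0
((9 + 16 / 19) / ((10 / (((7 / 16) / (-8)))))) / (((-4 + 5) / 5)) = -1309 / 4864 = -0.27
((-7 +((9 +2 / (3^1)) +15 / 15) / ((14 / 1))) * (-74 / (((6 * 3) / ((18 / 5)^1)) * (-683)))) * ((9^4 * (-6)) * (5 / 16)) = 31801167 / 19124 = 1662.89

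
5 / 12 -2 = -19 / 12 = -1.58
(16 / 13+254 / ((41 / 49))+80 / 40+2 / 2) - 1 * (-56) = 193901 / 533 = 363.79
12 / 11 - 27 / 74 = 591 / 814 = 0.73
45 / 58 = 0.78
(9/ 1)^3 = 729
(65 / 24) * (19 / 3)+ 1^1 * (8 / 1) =1811 / 72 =25.15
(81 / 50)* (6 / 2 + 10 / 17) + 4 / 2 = 6641 / 850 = 7.81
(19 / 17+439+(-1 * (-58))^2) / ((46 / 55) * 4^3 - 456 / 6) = -169.28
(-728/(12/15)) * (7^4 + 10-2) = -2192190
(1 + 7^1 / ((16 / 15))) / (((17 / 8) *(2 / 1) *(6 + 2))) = 121 / 544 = 0.22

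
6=6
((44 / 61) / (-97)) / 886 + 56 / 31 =146788254 / 81258161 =1.81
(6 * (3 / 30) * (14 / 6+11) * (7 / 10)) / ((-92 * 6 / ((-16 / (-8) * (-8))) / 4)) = 224 / 345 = 0.65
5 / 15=0.33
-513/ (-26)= 513/ 26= 19.73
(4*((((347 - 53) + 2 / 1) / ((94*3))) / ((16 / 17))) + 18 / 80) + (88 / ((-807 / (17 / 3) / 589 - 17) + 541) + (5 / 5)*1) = 173152027139 / 29578365240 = 5.85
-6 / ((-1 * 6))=1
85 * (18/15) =102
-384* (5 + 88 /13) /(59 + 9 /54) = -352512 /4615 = -76.38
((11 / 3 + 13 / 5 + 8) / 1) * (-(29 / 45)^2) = -179974 / 30375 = -5.93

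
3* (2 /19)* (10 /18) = 10 /57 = 0.18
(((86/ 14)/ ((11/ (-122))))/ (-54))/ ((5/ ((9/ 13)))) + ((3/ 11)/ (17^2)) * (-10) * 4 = 594247/ 4339335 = 0.14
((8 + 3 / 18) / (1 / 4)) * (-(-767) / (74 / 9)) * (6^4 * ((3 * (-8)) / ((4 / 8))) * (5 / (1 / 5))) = -175347244800 / 37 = -4739114724.32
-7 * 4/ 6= -14/ 3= -4.67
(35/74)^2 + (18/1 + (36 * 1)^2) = 7196689/5476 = 1314.22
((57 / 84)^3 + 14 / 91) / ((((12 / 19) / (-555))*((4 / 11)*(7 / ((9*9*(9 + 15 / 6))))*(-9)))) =1065054374505 / 63924224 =16661.20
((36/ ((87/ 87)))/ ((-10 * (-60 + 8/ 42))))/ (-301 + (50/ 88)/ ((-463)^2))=-445673151/ 2228695863635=-0.00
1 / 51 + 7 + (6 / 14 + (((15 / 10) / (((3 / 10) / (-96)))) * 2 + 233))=-256880 / 357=-719.55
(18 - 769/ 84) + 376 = 32327/ 84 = 384.85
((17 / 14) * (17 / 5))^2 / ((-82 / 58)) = -2422109 / 200900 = -12.06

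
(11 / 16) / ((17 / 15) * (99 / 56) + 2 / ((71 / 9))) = 27335 / 89742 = 0.30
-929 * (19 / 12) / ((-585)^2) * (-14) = 123557 / 2053350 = 0.06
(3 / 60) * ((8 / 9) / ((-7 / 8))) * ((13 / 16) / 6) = -13 / 1890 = -0.01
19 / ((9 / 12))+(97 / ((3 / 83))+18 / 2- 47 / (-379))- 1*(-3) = 1031306 / 379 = 2721.12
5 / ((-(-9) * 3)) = 5 / 27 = 0.19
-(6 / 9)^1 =-0.67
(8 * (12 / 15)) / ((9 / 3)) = 32 / 15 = 2.13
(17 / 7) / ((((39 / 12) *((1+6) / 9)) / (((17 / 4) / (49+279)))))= 2601 / 208936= 0.01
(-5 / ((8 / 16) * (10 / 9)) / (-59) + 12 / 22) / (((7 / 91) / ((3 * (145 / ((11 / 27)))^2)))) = 270786084075 / 78529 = 3448230.39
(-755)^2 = 570025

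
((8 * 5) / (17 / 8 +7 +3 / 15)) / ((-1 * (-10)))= 160 / 373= 0.43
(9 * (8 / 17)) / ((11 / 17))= 72 / 11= 6.55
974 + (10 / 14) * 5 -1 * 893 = 592 / 7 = 84.57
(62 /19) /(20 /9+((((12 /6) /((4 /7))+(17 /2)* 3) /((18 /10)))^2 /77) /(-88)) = 34029072 /22774445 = 1.49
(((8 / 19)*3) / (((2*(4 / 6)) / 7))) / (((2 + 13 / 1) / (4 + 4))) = 336 / 95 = 3.54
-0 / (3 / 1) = 0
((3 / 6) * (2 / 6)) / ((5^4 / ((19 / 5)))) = 19 / 18750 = 0.00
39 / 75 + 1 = 38 / 25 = 1.52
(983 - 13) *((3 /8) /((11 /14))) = 10185 /22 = 462.95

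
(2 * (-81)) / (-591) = 54 / 197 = 0.27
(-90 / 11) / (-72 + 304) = -45 / 1276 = -0.04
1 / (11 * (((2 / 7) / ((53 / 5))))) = 371 / 110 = 3.37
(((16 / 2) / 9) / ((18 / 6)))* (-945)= -280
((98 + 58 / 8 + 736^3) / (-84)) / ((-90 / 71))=22645498919 / 6048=3744295.46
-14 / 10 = -7 / 5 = -1.40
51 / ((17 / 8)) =24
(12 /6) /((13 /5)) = 0.77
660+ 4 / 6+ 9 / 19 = 661.14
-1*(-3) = 3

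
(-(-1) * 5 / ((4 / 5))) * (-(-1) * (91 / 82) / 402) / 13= 175 / 131856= 0.00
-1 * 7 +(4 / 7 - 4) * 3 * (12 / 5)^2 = -11593 / 175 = -66.25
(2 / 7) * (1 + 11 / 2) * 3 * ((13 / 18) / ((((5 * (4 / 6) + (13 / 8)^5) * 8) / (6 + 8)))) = 692224 / 1441559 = 0.48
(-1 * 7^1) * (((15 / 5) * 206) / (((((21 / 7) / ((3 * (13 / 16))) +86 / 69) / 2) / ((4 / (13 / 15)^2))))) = -268644600 / 14443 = -18600.33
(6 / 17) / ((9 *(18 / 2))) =2 / 459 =0.00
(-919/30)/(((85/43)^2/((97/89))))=-164825407/19290750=-8.54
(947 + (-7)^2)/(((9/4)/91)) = 120848/3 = 40282.67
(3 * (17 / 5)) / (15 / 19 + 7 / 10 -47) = -1938 / 8647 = -0.22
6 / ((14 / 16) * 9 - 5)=48 / 23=2.09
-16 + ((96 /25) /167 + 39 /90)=-15.54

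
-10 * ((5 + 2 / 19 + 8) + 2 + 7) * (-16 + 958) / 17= -3956400 / 323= -12248.92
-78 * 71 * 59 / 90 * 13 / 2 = -707941 / 30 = -23598.03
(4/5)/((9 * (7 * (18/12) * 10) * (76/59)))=59/89775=0.00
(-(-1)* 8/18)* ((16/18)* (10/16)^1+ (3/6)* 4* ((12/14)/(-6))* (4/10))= 0.20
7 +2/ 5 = 37/ 5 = 7.40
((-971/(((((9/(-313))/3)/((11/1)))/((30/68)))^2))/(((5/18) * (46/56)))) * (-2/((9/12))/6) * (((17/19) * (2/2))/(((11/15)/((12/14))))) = 3767064800400/7429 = 507075622.61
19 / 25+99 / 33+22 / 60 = 619 / 150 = 4.13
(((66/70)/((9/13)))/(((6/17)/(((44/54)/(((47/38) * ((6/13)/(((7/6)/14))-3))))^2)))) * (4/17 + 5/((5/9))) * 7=10957704472/652196205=16.80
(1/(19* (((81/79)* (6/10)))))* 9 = 395/513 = 0.77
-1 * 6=-6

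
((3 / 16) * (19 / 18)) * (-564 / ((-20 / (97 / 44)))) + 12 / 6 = 100701 / 7040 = 14.30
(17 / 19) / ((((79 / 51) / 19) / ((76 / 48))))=17.38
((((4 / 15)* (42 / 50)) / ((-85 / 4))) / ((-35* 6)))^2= 64 / 25400390625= 0.00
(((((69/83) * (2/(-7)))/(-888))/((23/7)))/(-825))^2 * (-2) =-1/51352018245000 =-0.00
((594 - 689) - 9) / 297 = -104 / 297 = -0.35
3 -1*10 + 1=-6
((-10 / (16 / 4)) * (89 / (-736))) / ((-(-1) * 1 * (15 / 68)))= 1513 / 1104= 1.37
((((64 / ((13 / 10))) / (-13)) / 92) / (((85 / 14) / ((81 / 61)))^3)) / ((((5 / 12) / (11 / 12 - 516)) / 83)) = 23940100981004544 / 541827224651375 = 44.18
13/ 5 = 2.60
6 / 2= 3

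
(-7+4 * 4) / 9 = 1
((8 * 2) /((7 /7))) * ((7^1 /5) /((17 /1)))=112 /85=1.32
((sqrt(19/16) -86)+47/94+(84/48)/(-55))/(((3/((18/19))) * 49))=-56451/102410+3 * sqrt(19)/1862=-0.54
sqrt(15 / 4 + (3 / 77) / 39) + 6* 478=2869.94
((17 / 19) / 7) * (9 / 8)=153 / 1064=0.14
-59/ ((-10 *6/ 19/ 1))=1121/ 60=18.68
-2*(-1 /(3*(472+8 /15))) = 5 /3544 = 0.00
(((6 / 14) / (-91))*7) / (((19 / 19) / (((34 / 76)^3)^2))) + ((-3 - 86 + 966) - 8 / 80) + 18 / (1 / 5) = 1324629485245233 / 1369976054720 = 966.90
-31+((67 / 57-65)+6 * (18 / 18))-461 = -31340 / 57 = -549.82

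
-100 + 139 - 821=-782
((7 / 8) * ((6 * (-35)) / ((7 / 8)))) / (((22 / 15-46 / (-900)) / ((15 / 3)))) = -472500 / 683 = -691.80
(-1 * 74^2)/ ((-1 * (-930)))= -2738/ 465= -5.89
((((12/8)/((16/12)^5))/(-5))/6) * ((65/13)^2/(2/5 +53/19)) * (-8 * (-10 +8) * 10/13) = -192375/168064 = -1.14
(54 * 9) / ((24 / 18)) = 729 / 2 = 364.50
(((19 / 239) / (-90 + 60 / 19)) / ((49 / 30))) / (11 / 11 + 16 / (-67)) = -24187 / 32849355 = -0.00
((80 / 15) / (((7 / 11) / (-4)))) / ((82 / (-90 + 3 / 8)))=36.64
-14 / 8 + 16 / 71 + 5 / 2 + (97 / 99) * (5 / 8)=89281 / 56232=1.59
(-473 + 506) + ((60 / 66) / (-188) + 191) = 231611 / 1034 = 224.00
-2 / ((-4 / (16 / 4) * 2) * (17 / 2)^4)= 16 / 83521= 0.00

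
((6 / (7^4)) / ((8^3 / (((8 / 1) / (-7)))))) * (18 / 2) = -27 / 537824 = -0.00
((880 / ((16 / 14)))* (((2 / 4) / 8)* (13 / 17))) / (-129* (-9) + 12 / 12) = 715 / 22576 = 0.03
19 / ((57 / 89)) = 89 / 3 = 29.67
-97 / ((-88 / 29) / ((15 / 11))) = 42195 / 968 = 43.59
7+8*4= 39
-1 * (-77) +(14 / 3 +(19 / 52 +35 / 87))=124311 / 1508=82.43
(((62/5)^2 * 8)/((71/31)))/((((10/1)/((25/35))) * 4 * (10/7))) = 59582/8875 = 6.71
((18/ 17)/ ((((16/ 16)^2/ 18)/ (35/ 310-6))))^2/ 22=1748178450/ 3055019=572.23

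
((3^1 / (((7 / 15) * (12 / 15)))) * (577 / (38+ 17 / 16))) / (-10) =-10386 / 875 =-11.87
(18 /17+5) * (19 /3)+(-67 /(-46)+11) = 119245 /2346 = 50.83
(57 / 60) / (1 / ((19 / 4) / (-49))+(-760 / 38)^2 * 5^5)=361 / 474996080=0.00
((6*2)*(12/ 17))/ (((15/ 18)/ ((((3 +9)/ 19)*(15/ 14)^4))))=6561000/ 775523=8.46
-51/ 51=-1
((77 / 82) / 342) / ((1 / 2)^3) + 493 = 3456577 / 7011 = 493.02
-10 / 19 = -0.53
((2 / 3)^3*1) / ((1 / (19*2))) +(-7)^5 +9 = -453242 / 27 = -16786.74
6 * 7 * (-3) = -126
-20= -20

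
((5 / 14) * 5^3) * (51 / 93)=10625 / 434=24.48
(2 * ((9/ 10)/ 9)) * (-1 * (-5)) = 1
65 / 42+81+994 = 45215 / 42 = 1076.55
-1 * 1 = -1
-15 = -15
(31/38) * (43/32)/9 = 1333/10944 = 0.12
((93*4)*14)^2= 27123264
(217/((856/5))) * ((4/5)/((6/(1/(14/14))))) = 217/1284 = 0.17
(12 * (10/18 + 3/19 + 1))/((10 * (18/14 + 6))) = 4102/14535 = 0.28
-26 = -26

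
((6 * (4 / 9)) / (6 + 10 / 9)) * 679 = 2037 / 8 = 254.62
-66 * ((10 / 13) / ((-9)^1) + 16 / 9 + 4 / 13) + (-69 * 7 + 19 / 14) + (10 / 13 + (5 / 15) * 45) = -108813 / 182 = -597.87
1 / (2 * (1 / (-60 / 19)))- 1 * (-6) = 84 / 19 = 4.42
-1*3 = -3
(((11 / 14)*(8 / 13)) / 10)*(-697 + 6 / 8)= -33.66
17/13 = 1.31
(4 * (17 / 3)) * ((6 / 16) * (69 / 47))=1173 / 94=12.48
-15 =-15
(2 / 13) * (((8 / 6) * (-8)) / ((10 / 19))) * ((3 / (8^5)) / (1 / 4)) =-19 / 16640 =-0.00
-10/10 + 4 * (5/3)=17/3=5.67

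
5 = 5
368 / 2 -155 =29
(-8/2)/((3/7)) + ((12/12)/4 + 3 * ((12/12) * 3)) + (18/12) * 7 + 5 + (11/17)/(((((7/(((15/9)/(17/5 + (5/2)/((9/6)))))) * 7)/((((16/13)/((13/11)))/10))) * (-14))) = 15.42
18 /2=9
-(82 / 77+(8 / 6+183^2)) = -7736513 / 231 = -33491.40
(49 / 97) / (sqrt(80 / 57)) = 49*sqrt(285) / 1940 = 0.43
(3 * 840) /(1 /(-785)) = -1978200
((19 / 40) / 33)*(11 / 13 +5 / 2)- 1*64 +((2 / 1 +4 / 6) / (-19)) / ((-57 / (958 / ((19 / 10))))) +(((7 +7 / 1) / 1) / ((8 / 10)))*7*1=42223629821 / 706202640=59.79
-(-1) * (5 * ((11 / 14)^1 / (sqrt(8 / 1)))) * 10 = 275 * sqrt(2) / 28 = 13.89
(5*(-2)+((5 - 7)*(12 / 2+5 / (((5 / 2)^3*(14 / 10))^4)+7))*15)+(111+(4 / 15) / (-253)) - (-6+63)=-9852177009434 / 28474359375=-346.00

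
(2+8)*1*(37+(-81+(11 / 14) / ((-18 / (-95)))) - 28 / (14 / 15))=-88015 / 126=-698.53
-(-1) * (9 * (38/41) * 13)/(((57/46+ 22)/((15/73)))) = 3067740/3199517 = 0.96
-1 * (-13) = 13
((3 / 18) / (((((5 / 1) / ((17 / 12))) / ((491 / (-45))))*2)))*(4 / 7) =-0.15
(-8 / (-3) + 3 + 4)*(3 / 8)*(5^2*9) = 815.62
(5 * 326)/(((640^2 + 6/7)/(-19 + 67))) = 273840/1433603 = 0.19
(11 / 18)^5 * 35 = 5636785 / 1889568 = 2.98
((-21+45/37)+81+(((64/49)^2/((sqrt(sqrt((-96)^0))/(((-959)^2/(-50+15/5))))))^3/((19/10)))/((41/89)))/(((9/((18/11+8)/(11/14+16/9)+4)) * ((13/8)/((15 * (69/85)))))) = -6899623226591948976173882717430400/25131348443349418543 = -274542499864061.86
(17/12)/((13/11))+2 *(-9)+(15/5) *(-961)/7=-468095/1092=-428.66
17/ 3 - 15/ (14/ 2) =3.52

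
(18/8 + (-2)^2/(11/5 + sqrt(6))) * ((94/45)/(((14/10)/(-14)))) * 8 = 232744/261 - 150400 * sqrt(6)/261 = -519.77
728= 728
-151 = -151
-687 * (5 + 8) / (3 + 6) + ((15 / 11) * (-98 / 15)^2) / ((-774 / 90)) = -472575 / 473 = -999.10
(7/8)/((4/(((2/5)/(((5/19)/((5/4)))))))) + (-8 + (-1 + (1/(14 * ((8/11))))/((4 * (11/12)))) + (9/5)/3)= -3565/448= -7.96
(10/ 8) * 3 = 15/ 4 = 3.75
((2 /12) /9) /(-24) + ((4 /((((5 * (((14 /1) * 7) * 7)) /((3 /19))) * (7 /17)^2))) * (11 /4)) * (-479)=-2961805169 /2069277840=-1.43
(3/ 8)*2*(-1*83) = -249/ 4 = -62.25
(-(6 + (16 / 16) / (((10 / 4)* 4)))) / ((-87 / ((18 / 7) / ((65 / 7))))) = 183 / 9425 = 0.02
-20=-20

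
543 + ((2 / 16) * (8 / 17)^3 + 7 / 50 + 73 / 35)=937565277 / 1719550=545.24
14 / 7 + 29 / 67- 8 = -373 / 67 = -5.57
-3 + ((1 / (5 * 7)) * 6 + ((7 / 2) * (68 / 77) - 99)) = -38014 / 385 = -98.74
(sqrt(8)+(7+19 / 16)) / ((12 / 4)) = 2*sqrt(2) / 3+131 / 48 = 3.67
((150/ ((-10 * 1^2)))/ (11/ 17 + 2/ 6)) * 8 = -612/ 5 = -122.40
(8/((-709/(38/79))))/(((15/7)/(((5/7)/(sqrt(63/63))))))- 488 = -82000408/168033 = -488.00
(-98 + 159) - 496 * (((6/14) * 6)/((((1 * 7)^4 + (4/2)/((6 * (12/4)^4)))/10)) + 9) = -4501005641/1021027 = -4408.31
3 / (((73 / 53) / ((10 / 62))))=0.35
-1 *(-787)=787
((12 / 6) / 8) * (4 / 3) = 1 / 3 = 0.33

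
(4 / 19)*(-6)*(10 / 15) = -0.84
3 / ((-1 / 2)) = -6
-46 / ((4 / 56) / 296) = -190624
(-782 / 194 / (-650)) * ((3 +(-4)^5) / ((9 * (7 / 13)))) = -399211 / 305550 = -1.31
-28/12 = -7/3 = -2.33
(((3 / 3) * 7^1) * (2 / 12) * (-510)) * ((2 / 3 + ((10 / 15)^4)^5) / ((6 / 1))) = -691857524225 / 10460353203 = -66.14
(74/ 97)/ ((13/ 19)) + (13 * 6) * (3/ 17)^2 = 3.54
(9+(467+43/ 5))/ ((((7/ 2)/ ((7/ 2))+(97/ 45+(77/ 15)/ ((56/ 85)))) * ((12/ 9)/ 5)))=654210/ 3941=166.00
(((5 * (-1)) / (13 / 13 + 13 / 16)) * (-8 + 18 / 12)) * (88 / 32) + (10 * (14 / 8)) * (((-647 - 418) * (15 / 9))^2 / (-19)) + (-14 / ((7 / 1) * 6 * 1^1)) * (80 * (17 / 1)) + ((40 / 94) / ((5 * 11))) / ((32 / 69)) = -19842436776043 / 6836808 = -2902295.45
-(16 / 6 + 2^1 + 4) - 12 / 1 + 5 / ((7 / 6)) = -344 / 21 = -16.38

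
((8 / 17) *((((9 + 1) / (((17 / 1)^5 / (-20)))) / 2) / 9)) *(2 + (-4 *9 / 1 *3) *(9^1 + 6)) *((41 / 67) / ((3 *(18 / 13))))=344957600 / 392983760889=0.00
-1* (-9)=9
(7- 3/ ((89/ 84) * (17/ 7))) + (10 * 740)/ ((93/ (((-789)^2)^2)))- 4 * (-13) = 1446296735281553993/ 46903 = 30835911035148.16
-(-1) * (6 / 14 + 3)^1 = 3.43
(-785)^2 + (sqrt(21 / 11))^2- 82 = 6777594 / 11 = 616144.91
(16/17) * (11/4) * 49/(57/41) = 88396/969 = 91.22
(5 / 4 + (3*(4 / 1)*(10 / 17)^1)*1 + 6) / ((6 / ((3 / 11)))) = 973 / 1496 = 0.65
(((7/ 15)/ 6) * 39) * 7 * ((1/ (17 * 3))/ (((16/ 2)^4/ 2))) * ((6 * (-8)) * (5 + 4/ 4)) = -0.06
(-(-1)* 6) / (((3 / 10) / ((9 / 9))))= 20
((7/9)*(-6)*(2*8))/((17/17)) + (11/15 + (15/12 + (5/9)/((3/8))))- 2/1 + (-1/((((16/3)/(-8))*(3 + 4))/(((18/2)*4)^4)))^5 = 54815082293346087011931667118333057/9075780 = 6039710338212923518632191000.00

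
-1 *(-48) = 48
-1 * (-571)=571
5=5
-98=-98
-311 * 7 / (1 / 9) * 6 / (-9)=13062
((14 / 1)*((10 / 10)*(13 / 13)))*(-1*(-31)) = 434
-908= -908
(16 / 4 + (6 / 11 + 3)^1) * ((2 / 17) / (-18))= -83 / 1683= -0.05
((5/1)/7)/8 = 5/56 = 0.09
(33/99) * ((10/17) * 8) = 80/51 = 1.57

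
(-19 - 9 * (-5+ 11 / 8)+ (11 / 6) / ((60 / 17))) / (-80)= -0.18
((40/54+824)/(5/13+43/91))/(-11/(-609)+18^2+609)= 7910707/7670808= 1.03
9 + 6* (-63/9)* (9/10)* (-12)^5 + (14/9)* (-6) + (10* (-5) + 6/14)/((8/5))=9405818.28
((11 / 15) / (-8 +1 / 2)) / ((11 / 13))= -26 / 225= -0.12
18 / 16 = 9 / 8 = 1.12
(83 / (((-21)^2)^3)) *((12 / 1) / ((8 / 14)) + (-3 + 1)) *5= 7885 / 85766121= 0.00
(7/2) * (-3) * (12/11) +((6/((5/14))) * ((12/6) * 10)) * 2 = 7266/11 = 660.55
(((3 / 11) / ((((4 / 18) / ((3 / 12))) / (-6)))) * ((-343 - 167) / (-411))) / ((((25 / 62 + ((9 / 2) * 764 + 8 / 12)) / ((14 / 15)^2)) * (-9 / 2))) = 88536 / 688555835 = 0.00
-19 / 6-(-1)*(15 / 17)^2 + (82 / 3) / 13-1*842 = -18986801 / 22542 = -842.29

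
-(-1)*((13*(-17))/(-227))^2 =48841/51529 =0.95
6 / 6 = 1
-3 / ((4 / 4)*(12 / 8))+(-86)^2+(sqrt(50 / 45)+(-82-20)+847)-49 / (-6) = sqrt(10) / 3+48883 / 6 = 8148.22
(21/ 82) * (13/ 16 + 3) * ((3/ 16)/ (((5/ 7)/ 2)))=26901/ 52480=0.51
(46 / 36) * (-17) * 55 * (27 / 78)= -413.56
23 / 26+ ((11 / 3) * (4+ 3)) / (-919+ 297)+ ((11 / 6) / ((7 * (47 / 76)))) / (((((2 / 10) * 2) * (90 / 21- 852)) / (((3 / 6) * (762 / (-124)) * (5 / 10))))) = 236371971817 / 279640984272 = 0.85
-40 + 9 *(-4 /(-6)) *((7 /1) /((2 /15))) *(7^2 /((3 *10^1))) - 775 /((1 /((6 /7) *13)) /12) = -1444157 /14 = -103154.07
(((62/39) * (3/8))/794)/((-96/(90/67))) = -465/44260736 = -0.00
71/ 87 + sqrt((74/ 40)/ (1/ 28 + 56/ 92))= 71/ 87 + sqrt(494431)/ 415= 2.51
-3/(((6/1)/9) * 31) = -9/62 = -0.15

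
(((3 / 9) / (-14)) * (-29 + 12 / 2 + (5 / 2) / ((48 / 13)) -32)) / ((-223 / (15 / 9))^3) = -93125 / 172464945984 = -0.00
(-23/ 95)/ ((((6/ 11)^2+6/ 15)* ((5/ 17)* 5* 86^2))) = -0.00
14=14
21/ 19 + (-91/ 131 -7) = -16401/ 2489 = -6.59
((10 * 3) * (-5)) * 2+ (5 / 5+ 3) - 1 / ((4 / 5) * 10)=-2369 / 8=-296.12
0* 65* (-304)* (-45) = 0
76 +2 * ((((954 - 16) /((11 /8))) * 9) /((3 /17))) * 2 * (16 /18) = 4084684 /33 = 123778.30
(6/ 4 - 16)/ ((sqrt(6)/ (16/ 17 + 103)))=-17081 * sqrt(6)/ 68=-615.29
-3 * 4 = -12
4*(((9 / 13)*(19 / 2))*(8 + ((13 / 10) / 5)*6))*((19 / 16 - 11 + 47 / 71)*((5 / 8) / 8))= -84966651 / 472576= -179.79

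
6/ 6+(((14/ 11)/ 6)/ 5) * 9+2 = 186/ 55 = 3.38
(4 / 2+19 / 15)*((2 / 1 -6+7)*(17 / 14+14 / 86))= 5803 / 430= 13.50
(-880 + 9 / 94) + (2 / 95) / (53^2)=-22071843717 / 25084370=-879.90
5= 5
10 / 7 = 1.43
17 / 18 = 0.94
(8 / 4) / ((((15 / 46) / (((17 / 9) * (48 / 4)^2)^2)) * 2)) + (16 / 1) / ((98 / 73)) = 166768696 / 735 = 226896.19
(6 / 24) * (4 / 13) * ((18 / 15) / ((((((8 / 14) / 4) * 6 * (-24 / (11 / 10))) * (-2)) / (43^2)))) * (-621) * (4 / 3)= -3778.36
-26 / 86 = -13 / 43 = -0.30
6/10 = 3/5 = 0.60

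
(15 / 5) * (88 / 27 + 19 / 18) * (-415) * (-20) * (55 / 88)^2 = 12086875 / 288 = 41968.32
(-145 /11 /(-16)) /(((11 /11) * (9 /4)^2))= 145 /891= 0.16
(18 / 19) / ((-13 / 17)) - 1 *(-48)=11550 / 247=46.76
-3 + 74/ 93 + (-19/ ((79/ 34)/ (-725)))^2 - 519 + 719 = 20399824995695/ 580413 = 35147084.91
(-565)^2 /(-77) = -319225 /77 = -4145.78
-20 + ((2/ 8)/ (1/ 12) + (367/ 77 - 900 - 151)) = -81869/ 77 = -1063.23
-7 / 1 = -7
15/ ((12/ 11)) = 55/ 4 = 13.75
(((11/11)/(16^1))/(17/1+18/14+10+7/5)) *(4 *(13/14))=65/8312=0.01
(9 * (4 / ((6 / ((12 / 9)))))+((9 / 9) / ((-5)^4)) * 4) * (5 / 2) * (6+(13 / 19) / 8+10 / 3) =358203 / 1900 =188.53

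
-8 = -8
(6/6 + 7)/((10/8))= 32/5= 6.40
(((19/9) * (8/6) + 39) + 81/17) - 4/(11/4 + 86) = 7582556/162945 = 46.53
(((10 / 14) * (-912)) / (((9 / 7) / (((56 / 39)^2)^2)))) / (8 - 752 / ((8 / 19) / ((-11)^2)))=7474216960 / 749894959827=0.01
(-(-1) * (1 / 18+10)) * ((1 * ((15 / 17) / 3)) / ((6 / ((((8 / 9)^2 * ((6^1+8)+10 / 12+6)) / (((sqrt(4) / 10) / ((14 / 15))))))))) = 12670000 / 334611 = 37.86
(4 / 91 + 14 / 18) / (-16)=-673 / 13104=-0.05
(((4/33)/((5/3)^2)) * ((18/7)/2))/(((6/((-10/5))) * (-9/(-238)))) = -136/275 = -0.49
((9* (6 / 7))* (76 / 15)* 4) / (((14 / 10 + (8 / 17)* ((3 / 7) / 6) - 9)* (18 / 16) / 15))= -620160 / 2251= -275.50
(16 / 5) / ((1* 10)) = 8 / 25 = 0.32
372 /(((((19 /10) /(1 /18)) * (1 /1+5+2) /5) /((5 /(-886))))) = -3875 /101004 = -0.04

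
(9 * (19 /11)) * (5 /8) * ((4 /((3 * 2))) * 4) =285 /11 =25.91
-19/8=-2.38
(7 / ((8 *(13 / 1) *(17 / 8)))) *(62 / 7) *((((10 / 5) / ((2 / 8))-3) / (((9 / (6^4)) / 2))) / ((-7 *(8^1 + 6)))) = -44640 / 10829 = -4.12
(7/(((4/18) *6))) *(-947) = -19887/4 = -4971.75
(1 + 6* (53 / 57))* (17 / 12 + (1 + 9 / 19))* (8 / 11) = 164750 / 11913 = 13.83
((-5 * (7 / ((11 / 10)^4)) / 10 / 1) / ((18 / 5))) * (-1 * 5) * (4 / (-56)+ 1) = 406250 / 131769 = 3.08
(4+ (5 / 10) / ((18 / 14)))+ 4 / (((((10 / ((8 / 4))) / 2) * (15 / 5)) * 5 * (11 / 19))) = 22637 / 4950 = 4.57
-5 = -5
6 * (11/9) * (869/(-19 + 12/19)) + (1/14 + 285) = -906811/14658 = -61.86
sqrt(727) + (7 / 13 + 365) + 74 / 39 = sqrt(727) + 14330 / 39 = 394.40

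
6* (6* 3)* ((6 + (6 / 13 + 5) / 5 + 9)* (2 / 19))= 225936 / 1235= 182.94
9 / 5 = 1.80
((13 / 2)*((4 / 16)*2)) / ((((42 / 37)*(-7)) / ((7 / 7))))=-481 / 1176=-0.41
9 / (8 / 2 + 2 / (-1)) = 9 / 2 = 4.50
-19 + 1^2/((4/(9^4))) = 6485/4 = 1621.25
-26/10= -13/5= -2.60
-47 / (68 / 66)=-1551 / 34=-45.62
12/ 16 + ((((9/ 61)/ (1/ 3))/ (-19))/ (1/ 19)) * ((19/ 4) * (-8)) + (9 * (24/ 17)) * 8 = 494511/ 4148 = 119.22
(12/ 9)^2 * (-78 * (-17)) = 7072/ 3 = 2357.33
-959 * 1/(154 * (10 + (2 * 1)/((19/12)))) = -2603/4708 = -0.55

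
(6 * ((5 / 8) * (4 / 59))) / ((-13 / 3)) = -0.06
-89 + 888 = 799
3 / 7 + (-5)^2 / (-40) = -11 / 56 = -0.20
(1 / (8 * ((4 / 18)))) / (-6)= -3 / 32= -0.09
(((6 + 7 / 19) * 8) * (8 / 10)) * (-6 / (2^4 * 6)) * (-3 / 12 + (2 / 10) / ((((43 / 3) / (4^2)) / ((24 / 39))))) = 152339 / 531050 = 0.29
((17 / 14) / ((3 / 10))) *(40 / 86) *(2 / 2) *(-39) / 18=-11050 / 2709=-4.08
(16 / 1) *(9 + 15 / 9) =512 / 3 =170.67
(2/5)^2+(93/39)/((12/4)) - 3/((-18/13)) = 2029/650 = 3.12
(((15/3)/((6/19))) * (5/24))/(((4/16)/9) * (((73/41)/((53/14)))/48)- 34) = -6193050/63833537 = -0.10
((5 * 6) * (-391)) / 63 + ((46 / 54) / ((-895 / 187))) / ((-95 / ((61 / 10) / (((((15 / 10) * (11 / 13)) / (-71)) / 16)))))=-47346067226 / 241045875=-196.42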